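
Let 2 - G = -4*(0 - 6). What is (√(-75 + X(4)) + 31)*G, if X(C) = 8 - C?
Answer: -682 - 22*I*√71 ≈ -682.0 - 185.38*I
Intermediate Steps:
G = -22 (G = 2 - (-4)*(0 - 6) = 2 - (-4)*(-6) = 2 - 1*24 = 2 - 24 = -22)
(√(-75 + X(4)) + 31)*G = (√(-75 + (8 - 1*4)) + 31)*(-22) = (√(-75 + (8 - 4)) + 31)*(-22) = (√(-75 + 4) + 31)*(-22) = (√(-71) + 31)*(-22) = (I*√71 + 31)*(-22) = (31 + I*√71)*(-22) = -682 - 22*I*√71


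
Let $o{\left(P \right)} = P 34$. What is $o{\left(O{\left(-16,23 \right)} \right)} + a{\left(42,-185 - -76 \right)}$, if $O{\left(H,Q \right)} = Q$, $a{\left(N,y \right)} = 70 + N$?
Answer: $894$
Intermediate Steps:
$o{\left(P \right)} = 34 P$
$o{\left(O{\left(-16,23 \right)} \right)} + a{\left(42,-185 - -76 \right)} = 34 \cdot 23 + \left(70 + 42\right) = 782 + 112 = 894$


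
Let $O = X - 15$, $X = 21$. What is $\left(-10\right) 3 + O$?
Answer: $-24$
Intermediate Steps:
$O = 6$ ($O = 21 - 15 = 6$)
$\left(-10\right) 3 + O = \left(-10\right) 3 + 6 = -30 + 6 = -24$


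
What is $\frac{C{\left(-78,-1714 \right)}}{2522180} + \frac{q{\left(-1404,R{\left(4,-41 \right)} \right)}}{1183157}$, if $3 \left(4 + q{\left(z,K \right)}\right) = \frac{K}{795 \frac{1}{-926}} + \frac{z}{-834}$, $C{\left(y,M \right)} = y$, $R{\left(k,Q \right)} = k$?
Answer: $- \frac{3476819521417}{98928548875302390} \approx -3.5145 \cdot 10^{-5}$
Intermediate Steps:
$q{\left(z,K \right)} = -4 - \frac{926 K}{2385} - \frac{z}{2502}$ ($q{\left(z,K \right)} = -4 + \frac{\frac{K}{795 \frac{1}{-926}} + \frac{z}{-834}}{3} = -4 + \frac{\frac{K}{795 \left(- \frac{1}{926}\right)} + z \left(- \frac{1}{834}\right)}{3} = -4 + \frac{\frac{K}{- \frac{795}{926}} - \frac{z}{834}}{3} = -4 + \frac{K \left(- \frac{926}{795}\right) - \frac{z}{834}}{3} = -4 + \frac{- \frac{926 K}{795} - \frac{z}{834}}{3} = -4 - \left(\frac{z}{2502} + \frac{926 K}{2385}\right) = -4 - \frac{926 K}{2385} - \frac{z}{2502}$)
$\frac{C{\left(-78,-1714 \right)}}{2522180} + \frac{q{\left(-1404,R{\left(4,-41 \right)} \right)}}{1183157} = - \frac{78}{2522180} + \frac{-4 - \frac{3704}{2385} - - \frac{78}{139}}{1183157} = \left(-78\right) \frac{1}{2522180} + \left(-4 - \frac{3704}{2385} + \frac{78}{139}\right) \frac{1}{1183157} = - \frac{39}{1261090} - \frac{1654886}{392234292855} = - \frac{3476819521417}{98928548875302390}$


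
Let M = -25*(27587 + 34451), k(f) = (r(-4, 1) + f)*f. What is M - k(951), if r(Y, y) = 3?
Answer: -2458204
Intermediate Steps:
k(f) = f*(3 + f) (k(f) = (3 + f)*f = f*(3 + f))
M = -1550950 (M = -25*62038 = -1550950)
M - k(951) = -1550950 - 951*(3 + 951) = -1550950 - 951*954 = -1550950 - 1*907254 = -1550950 - 907254 = -2458204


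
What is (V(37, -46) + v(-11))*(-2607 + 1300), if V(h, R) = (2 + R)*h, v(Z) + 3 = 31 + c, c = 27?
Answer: 2055911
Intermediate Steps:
v(Z) = 55 (v(Z) = -3 + (31 + 27) = -3 + 58 = 55)
V(h, R) = h*(2 + R)
(V(37, -46) + v(-11))*(-2607 + 1300) = (37*(2 - 46) + 55)*(-2607 + 1300) = (37*(-44) + 55)*(-1307) = (-1628 + 55)*(-1307) = -1573*(-1307) = 2055911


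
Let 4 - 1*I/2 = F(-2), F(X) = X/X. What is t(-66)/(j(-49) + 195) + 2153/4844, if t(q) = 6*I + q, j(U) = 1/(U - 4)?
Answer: 7273571/25028948 ≈ 0.29061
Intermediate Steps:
j(U) = 1/(-4 + U)
F(X) = 1
I = 6 (I = 8 - 2*1 = 8 - 2 = 6)
t(q) = 36 + q (t(q) = 6*6 + q = 36 + q)
t(-66)/(j(-49) + 195) + 2153/4844 = (36 - 66)/(1/(-4 - 49) + 195) + 2153/4844 = -30/(1/(-53) + 195) + 2153*(1/4844) = -30/(-1/53 + 195) + 2153/4844 = -30/10334/53 + 2153/4844 = -30*53/10334 + 2153/4844 = -795/5167 + 2153/4844 = 7273571/25028948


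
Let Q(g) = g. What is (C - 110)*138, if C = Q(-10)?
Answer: -16560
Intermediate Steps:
C = -10
(C - 110)*138 = (-10 - 110)*138 = -120*138 = -16560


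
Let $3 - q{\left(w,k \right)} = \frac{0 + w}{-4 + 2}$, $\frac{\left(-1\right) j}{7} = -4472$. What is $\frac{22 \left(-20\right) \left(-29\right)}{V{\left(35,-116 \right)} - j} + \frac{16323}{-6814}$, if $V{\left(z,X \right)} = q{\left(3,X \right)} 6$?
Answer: $- \frac{597481111}{213121478} \approx -2.8035$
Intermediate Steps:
$j = 31304$ ($j = \left(-7\right) \left(-4472\right) = 31304$)
$q{\left(w,k \right)} = 3 + \frac{w}{2}$ ($q{\left(w,k \right)} = 3 - \frac{0 + w}{-4 + 2} = 3 - \frac{w}{-2} = 3 - w \left(- \frac{1}{2}\right) = 3 - - \frac{w}{2} = 3 + \frac{w}{2}$)
$V{\left(z,X \right)} = 27$ ($V{\left(z,X \right)} = \left(3 + \frac{1}{2} \cdot 3\right) 6 = \left(3 + \frac{3}{2}\right) 6 = \frac{9}{2} \cdot 6 = 27$)
$\frac{22 \left(-20\right) \left(-29\right)}{V{\left(35,-116 \right)} - j} + \frac{16323}{-6814} = \frac{22 \left(-20\right) \left(-29\right)}{27 - 31304} + \frac{16323}{-6814} = \frac{\left(-440\right) \left(-29\right)}{27 - 31304} + 16323 \left(- \frac{1}{6814}\right) = \frac{12760}{-31277} - \frac{16323}{6814} = 12760 \left(- \frac{1}{31277}\right) - \frac{16323}{6814} = - \frac{12760}{31277} - \frac{16323}{6814} = - \frac{597481111}{213121478}$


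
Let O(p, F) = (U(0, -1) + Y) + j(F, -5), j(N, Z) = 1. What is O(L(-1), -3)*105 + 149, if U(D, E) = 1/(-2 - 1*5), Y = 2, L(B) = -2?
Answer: 449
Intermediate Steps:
U(D, E) = -1/7 (U(D, E) = 1/(-2 - 5) = 1/(-7) = -1/7)
O(p, F) = 20/7 (O(p, F) = (-1/7 + 2) + 1 = 13/7 + 1 = 20/7)
O(L(-1), -3)*105 + 149 = (20/7)*105 + 149 = 300 + 149 = 449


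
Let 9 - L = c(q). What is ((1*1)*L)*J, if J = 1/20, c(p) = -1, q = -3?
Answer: 1/2 ≈ 0.50000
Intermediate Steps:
L = 10 (L = 9 - 1*(-1) = 9 + 1 = 10)
J = 1/20 ≈ 0.050000
((1*1)*L)*J = ((1*1)*10)*(1/20) = (1*10)*(1/20) = 10*(1/20) = 1/2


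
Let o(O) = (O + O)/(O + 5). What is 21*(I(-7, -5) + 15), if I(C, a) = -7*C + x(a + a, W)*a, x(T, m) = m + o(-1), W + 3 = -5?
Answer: 4473/2 ≈ 2236.5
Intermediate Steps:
W = -8 (W = -3 - 5 = -8)
o(O) = 2*O/(5 + O) (o(O) = (2*O)/(5 + O) = 2*O/(5 + O))
x(T, m) = -½ + m (x(T, m) = m + 2*(-1)/(5 - 1) = m + 2*(-1)/4 = m + 2*(-1)*(¼) = m - ½ = -½ + m)
I(C, a) = -7*C - 17*a/2 (I(C, a) = -7*C + (-½ - 8)*a = -7*C - 17*a/2)
21*(I(-7, -5) + 15) = 21*((-7*(-7) - 17/2*(-5)) + 15) = 21*((49 + 85/2) + 15) = 21*(183/2 + 15) = 21*(213/2) = 4473/2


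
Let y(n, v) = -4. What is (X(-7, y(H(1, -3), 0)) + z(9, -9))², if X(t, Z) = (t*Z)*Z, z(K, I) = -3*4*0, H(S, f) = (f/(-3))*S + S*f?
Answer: 12544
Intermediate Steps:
H(S, f) = 2*S*f/3 (H(S, f) = (f*(-⅓))*S + S*f = (-f/3)*S + S*f = -S*f/3 + S*f = 2*S*f/3)
z(K, I) = 0 (z(K, I) = -12*0 = 0)
X(t, Z) = t*Z² (X(t, Z) = (Z*t)*Z = t*Z²)
(X(-7, y(H(1, -3), 0)) + z(9, -9))² = (-7*(-4)² + 0)² = (-7*16 + 0)² = (-112 + 0)² = (-112)² = 12544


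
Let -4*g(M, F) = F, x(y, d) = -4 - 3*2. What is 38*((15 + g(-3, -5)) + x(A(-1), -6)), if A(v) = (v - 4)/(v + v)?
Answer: 475/2 ≈ 237.50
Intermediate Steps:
A(v) = (-4 + v)/(2*v) (A(v) = (-4 + v)/((2*v)) = (-4 + v)*(1/(2*v)) = (-4 + v)/(2*v))
x(y, d) = -10 (x(y, d) = -4 - 6 = -10)
g(M, F) = -F/4
38*((15 + g(-3, -5)) + x(A(-1), -6)) = 38*((15 - ¼*(-5)) - 10) = 38*((15 + 5/4) - 10) = 38*(65/4 - 10) = 38*(25/4) = 475/2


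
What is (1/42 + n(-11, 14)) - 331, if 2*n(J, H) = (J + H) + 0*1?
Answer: -6919/21 ≈ -329.48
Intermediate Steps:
n(J, H) = H/2 + J/2 (n(J, H) = ((J + H) + 0*1)/2 = ((H + J) + 0)/2 = (H + J)/2 = H/2 + J/2)
(1/42 + n(-11, 14)) - 331 = (1/42 + ((1/2)*14 + (1/2)*(-11))) - 331 = (1/42 + (7 - 11/2)) - 331 = (1/42 + 3/2) - 331 = 32/21 - 331 = -6919/21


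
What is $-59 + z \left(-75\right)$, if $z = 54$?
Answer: $-4109$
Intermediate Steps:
$-59 + z \left(-75\right) = -59 + 54 \left(-75\right) = -59 - 4050 = -4109$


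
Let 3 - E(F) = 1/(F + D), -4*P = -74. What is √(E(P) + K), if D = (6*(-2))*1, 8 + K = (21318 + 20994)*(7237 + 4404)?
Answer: √83241623777/13 ≈ 22194.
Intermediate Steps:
P = 37/2 (P = -¼*(-74) = 37/2 ≈ 18.500)
K = 492553984 (K = -8 + (21318 + 20994)*(7237 + 4404) = -8 + 42312*11641 = -8 + 492553992 = 492553984)
D = -12 (D = -12*1 = -12)
E(F) = 3 - 1/(-12 + F) (E(F) = 3 - 1/(F - 12) = 3 - 1/(-12 + F))
√(E(P) + K) = √((-37 + 3*(37/2))/(-12 + 37/2) + 492553984) = √((-37 + 111/2)/(13/2) + 492553984) = √((2/13)*(37/2) + 492553984) = √(37/13 + 492553984) = √(6403201829/13) = √83241623777/13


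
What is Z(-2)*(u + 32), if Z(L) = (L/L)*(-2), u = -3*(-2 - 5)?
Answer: -106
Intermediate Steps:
u = 21 (u = -3*(-7) = 21)
Z(L) = -2 (Z(L) = 1*(-2) = -2)
Z(-2)*(u + 32) = -2*(21 + 32) = -2*53 = -106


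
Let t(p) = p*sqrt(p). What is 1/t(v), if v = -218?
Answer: I*sqrt(218)/47524 ≈ 0.00031068*I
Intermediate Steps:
t(p) = p**(3/2)
1/t(v) = 1/((-218)**(3/2)) = 1/(-218*I*sqrt(218)) = I*sqrt(218)/47524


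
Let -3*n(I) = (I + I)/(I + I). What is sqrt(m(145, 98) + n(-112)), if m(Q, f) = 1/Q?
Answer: I*sqrt(61770)/435 ≈ 0.57135*I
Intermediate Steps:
n(I) = -1/3 (n(I) = -(I + I)/(3*(I + I)) = -2*I/(3*(2*I)) = -2*I*1/(2*I)/3 = -1/3*1 = -1/3)
sqrt(m(145, 98) + n(-112)) = sqrt(1/145 - 1/3) = sqrt(-142/435) = I*sqrt(61770)/435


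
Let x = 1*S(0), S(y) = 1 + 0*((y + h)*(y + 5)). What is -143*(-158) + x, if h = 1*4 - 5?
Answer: 22595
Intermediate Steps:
h = -1 (h = 4 - 5 = -1)
S(y) = 1 (S(y) = 1 + 0*((y - 1)*(y + 5)) = 1 + 0*((-1 + y)*(5 + y)) = 1 + 0 = 1)
x = 1 (x = 1*1 = 1)
-143*(-158) + x = -143*(-158) + 1 = 22594 + 1 = 22595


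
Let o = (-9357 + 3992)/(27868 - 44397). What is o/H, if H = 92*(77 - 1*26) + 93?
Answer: 37/545457 ≈ 6.7833e-5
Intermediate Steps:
o = 5365/16529 (o = -5365/(-16529) = -5365*(-1/16529) = 5365/16529 ≈ 0.32458)
H = 4785 (H = 92*(77 - 26) + 93 = 92*51 + 93 = 4692 + 93 = 4785)
o/H = (5365/16529)/4785 = (5365/16529)*(1/4785) = 37/545457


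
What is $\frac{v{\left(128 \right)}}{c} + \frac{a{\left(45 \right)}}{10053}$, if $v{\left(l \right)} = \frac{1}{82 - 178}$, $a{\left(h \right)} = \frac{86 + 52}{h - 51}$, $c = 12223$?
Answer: $- \frac{8999479}{3932090208} \approx -0.0022887$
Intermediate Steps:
$a{\left(h \right)} = \frac{138}{-51 + h}$
$v{\left(l \right)} = - \frac{1}{96}$ ($v{\left(l \right)} = \frac{1}{-96} = - \frac{1}{96}$)
$\frac{v{\left(128 \right)}}{c} + \frac{a{\left(45 \right)}}{10053} = - \frac{1}{96 \cdot 12223} + \frac{138 \frac{1}{-51 + 45}}{10053} = \left(- \frac{1}{96}\right) \frac{1}{12223} + \frac{138}{-6} \cdot \frac{1}{10053} = - \frac{1}{1173408} + 138 \left(- \frac{1}{6}\right) \frac{1}{10053} = - \frac{1}{1173408} - \frac{23}{10053} = - \frac{8999479}{3932090208}$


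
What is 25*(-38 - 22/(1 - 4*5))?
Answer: -17500/19 ≈ -921.05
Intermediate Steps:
25*(-38 - 22/(1 - 4*5)) = 25*(-38 - 22/(1 - 20)) = 25*(-38 - 22/(-19)) = 25*(-38 - 22*(-1/19)) = 25*(-38 + 22/19) = 25*(-700/19) = -17500/19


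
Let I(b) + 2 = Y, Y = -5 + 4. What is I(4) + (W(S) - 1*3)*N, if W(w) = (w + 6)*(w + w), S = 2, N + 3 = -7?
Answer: -293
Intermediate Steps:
N = -10 (N = -3 - 7 = -10)
Y = -1
I(b) = -3 (I(b) = -2 - 1 = -3)
W(w) = 2*w*(6 + w) (W(w) = (6 + w)*(2*w) = 2*w*(6 + w))
I(4) + (W(S) - 1*3)*N = -3 + (2*2*(6 + 2) - 1*3)*(-10) = -3 + (2*2*8 - 3)*(-10) = -3 + (32 - 3)*(-10) = -3 + 29*(-10) = -3 - 290 = -293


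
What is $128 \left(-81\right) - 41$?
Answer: $-10409$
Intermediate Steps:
$128 \left(-81\right) - 41 = -10368 - 41 = -10409$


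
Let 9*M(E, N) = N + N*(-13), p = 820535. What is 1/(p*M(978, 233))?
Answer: -3/764738620 ≈ -3.9229e-9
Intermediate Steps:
M(E, N) = -4*N/3 (M(E, N) = (N + N*(-13))/9 = (N - 13*N)/9 = (-12*N)/9 = -4*N/3)
1/(p*M(978, 233)) = 1/(820535*((-4/3*233))) = 1/(820535*(-932/3)) = (1/820535)*(-3/932) = -3/764738620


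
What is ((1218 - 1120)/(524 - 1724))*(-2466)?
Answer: 20139/100 ≈ 201.39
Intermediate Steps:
((1218 - 1120)/(524 - 1724))*(-2466) = (98/(-1200))*(-2466) = (98*(-1/1200))*(-2466) = -49/600*(-2466) = 20139/100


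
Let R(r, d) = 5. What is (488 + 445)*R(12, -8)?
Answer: 4665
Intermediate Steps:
(488 + 445)*R(12, -8) = (488 + 445)*5 = 933*5 = 4665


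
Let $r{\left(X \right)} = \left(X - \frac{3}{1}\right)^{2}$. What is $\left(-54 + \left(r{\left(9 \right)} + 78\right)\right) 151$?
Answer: $9060$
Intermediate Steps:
$r{\left(X \right)} = \left(-3 + X\right)^{2}$ ($r{\left(X \right)} = \left(X - 3\right)^{2} = \left(-3 + X\right)^{2}$)
$\left(-54 + \left(r{\left(9 \right)} + 78\right)\right) 151 = \left(-54 + \left(\left(-3 + 9\right)^{2} + 78\right)\right) 151 = \left(-54 + \left(6^{2} + 78\right)\right) 151 = \left(-54 + \left(36 + 78\right)\right) 151 = \left(-54 + 114\right) 151 = 60 \cdot 151 = 9060$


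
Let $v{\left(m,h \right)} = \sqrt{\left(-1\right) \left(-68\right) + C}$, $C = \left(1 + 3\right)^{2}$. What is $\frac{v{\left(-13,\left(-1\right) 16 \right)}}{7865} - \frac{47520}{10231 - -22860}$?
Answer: $- \frac{47520}{33091} + \frac{2 \sqrt{21}}{7865} \approx -1.4349$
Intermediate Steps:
$C = 16$ ($C = 4^{2} = 16$)
$v{\left(m,h \right)} = 2 \sqrt{21}$ ($v{\left(m,h \right)} = \sqrt{\left(-1\right) \left(-68\right) + 16} = \sqrt{68 + 16} = \sqrt{84} = 2 \sqrt{21}$)
$\frac{v{\left(-13,\left(-1\right) 16 \right)}}{7865} - \frac{47520}{10231 - -22860} = \frac{2 \sqrt{21}}{7865} - \frac{47520}{10231 - -22860} = 2 \sqrt{21} \cdot \frac{1}{7865} - \frac{47520}{10231 + 22860} = \frac{2 \sqrt{21}}{7865} - \frac{47520}{33091} = - \frac{47520}{33091} + \frac{2 \sqrt{21}}{7865}$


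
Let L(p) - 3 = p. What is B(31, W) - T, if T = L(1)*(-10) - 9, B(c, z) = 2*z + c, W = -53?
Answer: -26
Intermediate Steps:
L(p) = 3 + p
B(c, z) = c + 2*z
T = -49 (T = (3 + 1)*(-10) - 9 = 4*(-10) - 9 = -40 - 9 = -49)
B(31, W) - T = (31 + 2*(-53)) - 1*(-49) = (31 - 106) + 49 = -75 + 49 = -26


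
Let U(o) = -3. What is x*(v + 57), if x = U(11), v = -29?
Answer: -84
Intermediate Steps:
x = -3
x*(v + 57) = -3*(-29 + 57) = -3*28 = -84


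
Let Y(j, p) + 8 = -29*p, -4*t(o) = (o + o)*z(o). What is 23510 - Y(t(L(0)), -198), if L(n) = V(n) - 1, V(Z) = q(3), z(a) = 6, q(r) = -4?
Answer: 17776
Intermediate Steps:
V(Z) = -4
L(n) = -5 (L(n) = -4 - 1 = -5)
t(o) = -3*o (t(o) = -(o + o)*6/4 = -2*o*6/4 = -3*o)
Y(j, p) = -8 - 29*p
23510 - Y(t(L(0)), -198) = 23510 - (-8 - 29*(-198)) = 23510 - (-8 + 5742) = 23510 - 1*5734 = 23510 - 5734 = 17776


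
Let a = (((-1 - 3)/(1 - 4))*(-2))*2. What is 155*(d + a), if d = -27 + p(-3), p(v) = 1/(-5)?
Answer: -15128/3 ≈ -5042.7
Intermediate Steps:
p(v) = -⅕
d = -136/5 (d = -27 - ⅕ = -136/5 ≈ -27.200)
a = -16/3 (a = (-4/(-3)*(-2))*2 = (-4*(-⅓)*(-2))*2 = ((4/3)*(-2))*2 = -8/3*2 = -16/3 ≈ -5.3333)
155*(d + a) = 155*(-136/5 - 16/3) = 155*(-488/15) = -15128/3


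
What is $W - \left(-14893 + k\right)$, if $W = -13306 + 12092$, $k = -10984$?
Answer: $24663$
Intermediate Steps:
$W = -1214$
$W - \left(-14893 + k\right) = -1214 + \left(14893 - -10984\right) = -1214 + \left(14893 + 10984\right) = -1214 + 25877 = 24663$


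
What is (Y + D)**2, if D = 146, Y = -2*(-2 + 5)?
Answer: 19600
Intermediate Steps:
Y = -6 (Y = -2*3 = -6)
(Y + D)**2 = (-6 + 146)**2 = 140**2 = 19600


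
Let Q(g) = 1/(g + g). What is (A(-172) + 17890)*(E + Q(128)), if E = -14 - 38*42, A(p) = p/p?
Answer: -7373936669/256 ≈ -2.8804e+7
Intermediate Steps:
Q(g) = 1/(2*g)
A(p) = 1
E = -1610 (E = -14 - 1596 = -1610)
(A(-172) + 17890)*(E + Q(128)) = (1 + 17890)*(-1610 + (½)/128) = 17891*(-1610 + (½)*(1/128)) = 17891*(-1610 + 1/256) = 17891*(-412159/256) = -7373936669/256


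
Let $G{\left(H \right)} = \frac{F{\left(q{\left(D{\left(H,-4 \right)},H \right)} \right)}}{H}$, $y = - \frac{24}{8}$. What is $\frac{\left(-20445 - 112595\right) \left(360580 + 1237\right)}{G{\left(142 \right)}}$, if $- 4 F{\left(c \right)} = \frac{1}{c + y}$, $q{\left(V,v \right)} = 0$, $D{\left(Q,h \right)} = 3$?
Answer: $-82023971790720$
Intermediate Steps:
$y = -3$ ($y = \left(-24\right) \frac{1}{8} = -3$)
$F{\left(c \right)} = - \frac{1}{4 \left(-3 + c\right)}$ ($F{\left(c \right)} = - \frac{1}{4 \left(c - 3\right)} = - \frac{1}{4 \left(-3 + c\right)}$)
$G{\left(H \right)} = \frac{1}{12 H}$ ($G{\left(H \right)} = \frac{\left(-1\right) \frac{1}{-12 + 4 \cdot 0}}{H} = \frac{\left(-1\right) \frac{1}{-12 + 0}}{H} = \frac{\left(-1\right) \frac{1}{-12}}{H} = \frac{\left(-1\right) \left(- \frac{1}{12}\right)}{H} = \frac{1}{12 H}$)
$\frac{\left(-20445 - 112595\right) \left(360580 + 1237\right)}{G{\left(142 \right)}} = \frac{\left(-20445 - 112595\right) \left(360580 + 1237\right)}{\frac{1}{12} \cdot \frac{1}{142}} = \frac{\left(-133040\right) 361817}{\frac{1}{12} \cdot \frac{1}{142}} = - 48136133680 \frac{1}{\frac{1}{1704}} = \left(-48136133680\right) 1704 = -82023971790720$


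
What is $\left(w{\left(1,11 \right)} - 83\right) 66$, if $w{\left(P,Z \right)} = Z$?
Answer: $-4752$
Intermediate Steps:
$\left(w{\left(1,11 \right)} - 83\right) 66 = \left(11 - 83\right) 66 = \left(-72\right) 66 = -4752$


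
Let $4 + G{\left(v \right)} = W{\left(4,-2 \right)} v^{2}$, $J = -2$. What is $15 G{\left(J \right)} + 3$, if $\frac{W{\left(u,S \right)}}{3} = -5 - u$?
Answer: $-1677$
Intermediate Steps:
$W{\left(u,S \right)} = -15 - 3 u$ ($W{\left(u,S \right)} = 3 \left(-5 - u\right) = -15 - 3 u$)
$G{\left(v \right)} = -4 - 27 v^{2}$ ($G{\left(v \right)} = -4 + \left(-15 - 12\right) v^{2} = -4 - 27 v^{2}$)
$15 G{\left(J \right)} + 3 = 15 \left(-4 - 27 \left(-2\right)^{2}\right) + 3 = 15 \left(-4 - 108\right) + 3 = 15 \left(-112\right) + 3 = -1680 + 3 = -1677$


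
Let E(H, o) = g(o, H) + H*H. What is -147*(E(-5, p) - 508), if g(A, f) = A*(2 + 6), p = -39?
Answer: 116865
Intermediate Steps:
g(A, f) = 8*A (g(A, f) = A*8 = 8*A)
E(H, o) = H**2 + 8*o (E(H, o) = 8*o + H*H = 8*o + H**2 = H**2 + 8*o)
-147*(E(-5, p) - 508) = -147*(((-5)**2 + 8*(-39)) - 508) = -147*((25 - 312) - 508) = -147*(-287 - 508) = -147*(-795) = 116865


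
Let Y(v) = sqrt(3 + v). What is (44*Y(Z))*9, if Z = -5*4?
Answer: 396*I*sqrt(17) ≈ 1632.8*I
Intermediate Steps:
Z = -20
(44*Y(Z))*9 = (44*sqrt(3 - 20))*9 = (44*sqrt(-17))*9 = (44*(I*sqrt(17)))*9 = (44*I*sqrt(17))*9 = 396*I*sqrt(17)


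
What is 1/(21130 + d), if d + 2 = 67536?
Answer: 1/88664 ≈ 1.1279e-5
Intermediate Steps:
d = 67534 (d = -2 + 67536 = 67534)
1/(21130 + d) = 1/(21130 + 67534) = 1/88664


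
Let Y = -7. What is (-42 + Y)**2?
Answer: 2401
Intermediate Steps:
(-42 + Y)**2 = (-42 - 7)**2 = (-49)**2 = 2401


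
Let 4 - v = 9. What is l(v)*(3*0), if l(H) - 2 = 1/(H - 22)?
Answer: 0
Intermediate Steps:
v = -5 (v = 4 - 1*9 = 4 - 9 = -5)
l(H) = 2 + 1/(-22 + H) (l(H) = 2 + 1/(H - 22) = 2 + 1/(-22 + H))
l(v)*(3*0) = ((-43 + 2*(-5))/(-22 - 5))*(3*0) = ((-43 - 10)/(-27))*0 = -1/27*(-53)*0 = (53/27)*0 = 0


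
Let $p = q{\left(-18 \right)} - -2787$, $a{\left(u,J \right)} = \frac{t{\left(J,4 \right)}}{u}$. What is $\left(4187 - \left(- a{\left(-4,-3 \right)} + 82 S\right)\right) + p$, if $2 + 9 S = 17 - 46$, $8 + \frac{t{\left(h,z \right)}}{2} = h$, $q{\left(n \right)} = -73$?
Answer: $\frac{129401}{18} \approx 7188.9$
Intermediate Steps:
$t{\left(h,z \right)} = -16 + 2 h$
$a{\left(u,J \right)} = \frac{-16 + 2 J}{u}$
$S = - \frac{31}{9}$ ($S = - \frac{2}{9} + \frac{17 - 46}{9} = - \frac{2}{9} + \frac{1}{9} \left(-29\right) = - \frac{2}{9} - \frac{29}{9} = - \frac{31}{9} \approx -3.4444$)
$p = 2714$ ($p = -73 - -2787 = -73 + 2787 = 2714$)
$\left(4187 - \left(- a{\left(-4,-3 \right)} + 82 S\right)\right) + p = \left(4187 + \left(\left(-82\right) \left(- \frac{31}{9}\right) + \frac{2 \left(-8 - 3\right)}{-4}\right)\right) + 2714 = \left(4187 + \left(\frac{2542}{9} + 2 \left(- \frac{1}{4}\right) \left(-11\right)\right)\right) + 2714 = \left(4187 + \left(\frac{2542}{9} + \frac{11}{2}\right)\right) + 2714 = \left(4187 + \frac{5183}{18}\right) + 2714 = \frac{80549}{18} + 2714 = \frac{129401}{18}$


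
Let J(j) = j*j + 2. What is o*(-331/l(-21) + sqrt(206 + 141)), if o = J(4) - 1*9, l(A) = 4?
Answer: -2979/4 + 9*sqrt(347) ≈ -577.10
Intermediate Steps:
J(j) = 2 + j**2 (J(j) = j**2 + 2 = 2 + j**2)
o = 9 (o = (2 + 4**2) - 1*9 = (2 + 16) - 9 = 18 - 9 = 9)
o*(-331/l(-21) + sqrt(206 + 141)) = 9*(-331/4 + sqrt(206 + 141)) = 9*(-331*1/4 + sqrt(347)) = 9*(-331/4 + sqrt(347)) = -2979/4 + 9*sqrt(347)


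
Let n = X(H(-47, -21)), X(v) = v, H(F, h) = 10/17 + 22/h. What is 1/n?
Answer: -357/164 ≈ -2.1768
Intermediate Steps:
H(F, h) = 10/17 + 22/h (H(F, h) = 10*(1/17) + 22/h = 10/17 + 22/h)
n = -164/357 (n = 10/17 + 22/(-21) = 10/17 + 22*(-1/21) = 10/17 - 22/21 = -164/357 ≈ -0.45938)
1/n = 1/(-164/357) = -357/164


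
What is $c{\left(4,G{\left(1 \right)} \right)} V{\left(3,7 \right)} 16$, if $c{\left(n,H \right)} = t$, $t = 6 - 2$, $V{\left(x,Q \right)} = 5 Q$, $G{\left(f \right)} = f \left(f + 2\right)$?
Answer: $2240$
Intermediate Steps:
$G{\left(f \right)} = f \left(2 + f\right)$
$t = 4$
$c{\left(n,H \right)} = 4$
$c{\left(4,G{\left(1 \right)} \right)} V{\left(3,7 \right)} 16 = 4 \cdot 5 \cdot 7 \cdot 16 = 4 \cdot 35 \cdot 16 = 140 \cdot 16 = 2240$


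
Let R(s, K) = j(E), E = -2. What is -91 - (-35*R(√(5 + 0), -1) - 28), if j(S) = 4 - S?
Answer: 147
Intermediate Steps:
R(s, K) = 6 (R(s, K) = 4 - 1*(-2) = 4 + 2 = 6)
-91 - (-35*R(√(5 + 0), -1) - 28) = -91 - (-35*6 - 28) = -91 - (-210 - 28) = -91 - 1*(-238) = -91 + 238 = 147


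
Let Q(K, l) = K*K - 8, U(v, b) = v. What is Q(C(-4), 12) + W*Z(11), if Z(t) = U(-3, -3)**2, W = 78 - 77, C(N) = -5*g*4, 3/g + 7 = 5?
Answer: 901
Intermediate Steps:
g = -3/2 (g = 3/(-7 + 5) = 3/(-2) = 3*(-1/2) = -3/2 ≈ -1.5000)
C(N) = 30 (C(N) = -5*(-3/2)*4 = (15/2)*4 = 30)
Q(K, l) = -8 + K**2 (Q(K, l) = K**2 - 8 = -8 + K**2)
W = 1
Z(t) = 9 (Z(t) = (-3)**2 = 9)
Q(C(-4), 12) + W*Z(11) = (-8 + 30**2) + 1*9 = (-8 + 900) + 9 = 892 + 9 = 901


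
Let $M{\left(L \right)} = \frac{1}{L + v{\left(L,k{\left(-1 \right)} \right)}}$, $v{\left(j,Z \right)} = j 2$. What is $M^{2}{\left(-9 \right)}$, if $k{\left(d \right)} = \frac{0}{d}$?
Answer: $\frac{1}{729} \approx 0.0013717$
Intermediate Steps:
$k{\left(d \right)} = 0$
$v{\left(j,Z \right)} = 2 j$
$M{\left(L \right)} = \frac{1}{3 L}$ ($M{\left(L \right)} = \frac{1}{L + 2 L} = \frac{1}{3 L}$)
$M^{2}{\left(-9 \right)} = \left(\frac{1}{3 \left(-9\right)}\right)^{2} = \left(\frac{1}{3} \left(- \frac{1}{9}\right)\right)^{2} = \left(- \frac{1}{27}\right)^{2} = \frac{1}{729}$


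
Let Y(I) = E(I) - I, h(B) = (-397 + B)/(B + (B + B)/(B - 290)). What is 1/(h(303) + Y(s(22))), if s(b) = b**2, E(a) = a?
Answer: -4545/1222 ≈ -3.7193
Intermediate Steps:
h(B) = (-397 + B)/(B + 2*B/(-290 + B)) (h(B) = (-397 + B)/(B + (2*B)/(-290 + B)) = (-397 + B)/(B + 2*B/(-290 + B)))
Y(I) = 0 (Y(I) = I - I = 0)
1/(h(303) + Y(s(22))) = 1/((115130 + 303**2 - 687*303)/(303*(-288 + 303)) + 0) = 1/((1/303)*(115130 + 91809 - 208161)/15 + 0) = 1/((1/303)*(1/15)*(-1222) + 0) = 1/(-1222/4545 + 0) = 1/(-1222/4545) = -4545/1222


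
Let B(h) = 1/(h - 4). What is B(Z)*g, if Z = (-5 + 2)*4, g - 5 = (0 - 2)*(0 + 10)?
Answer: 15/16 ≈ 0.93750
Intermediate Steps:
g = -15 (g = 5 + (0 - 2)*(0 + 10) = 5 - 2*10 = 5 - 20 = -15)
Z = -12 (Z = -3*4 = -12)
B(h) = 1/(-4 + h)
B(Z)*g = -15/(-4 - 12) = -15/(-16) = -1/16*(-15) = 15/16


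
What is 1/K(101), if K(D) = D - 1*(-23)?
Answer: 1/124 ≈ 0.0080645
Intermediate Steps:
K(D) = 23 + D (K(D) = D + 23 = 23 + D)
1/K(101) = 1/(23 + 101) = 1/124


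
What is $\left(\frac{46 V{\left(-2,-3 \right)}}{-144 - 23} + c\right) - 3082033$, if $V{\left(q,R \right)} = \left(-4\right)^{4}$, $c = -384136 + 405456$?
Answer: $- \frac{511150847}{167} \approx -3.0608 \cdot 10^{6}$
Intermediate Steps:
$c = 21320$
$V{\left(q,R \right)} = 256$
$\left(\frac{46 V{\left(-2,-3 \right)}}{-144 - 23} + c\right) - 3082033 = \left(\frac{46 \cdot 256}{-144 - 23} + 21320\right) - 3082033 = \left(\frac{11776}{-167} + 21320\right) - 3082033 = \left(11776 \left(- \frac{1}{167}\right) + 21320\right) - 3082033 = \left(- \frac{11776}{167} + 21320\right) - 3082033 = \frac{3548664}{167} - 3082033 = - \frac{511150847}{167}$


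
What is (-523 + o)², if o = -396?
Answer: 844561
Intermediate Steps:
(-523 + o)² = (-523 - 396)² = (-919)² = 844561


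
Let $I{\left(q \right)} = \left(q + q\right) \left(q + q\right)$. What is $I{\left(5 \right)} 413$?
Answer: $41300$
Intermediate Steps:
$I{\left(q \right)} = 4 q^{2}$ ($I{\left(q \right)} = 2 q 2 q = 4 q^{2}$)
$I{\left(5 \right)} 413 = 4 \cdot 5^{2} \cdot 413 = 4 \cdot 25 \cdot 413 = 100 \cdot 413 = 41300$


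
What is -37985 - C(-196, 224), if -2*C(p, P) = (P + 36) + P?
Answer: -37743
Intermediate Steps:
C(p, P) = -18 - P (C(p, P) = -((P + 36) + P)/2 = -((36 + P) + P)/2 = -(36 + 2*P)/2 = -18 - P)
-37985 - C(-196, 224) = -37985 - (-18 - 1*224) = -37985 - (-18 - 224) = -37985 - 1*(-242) = -37985 + 242 = -37743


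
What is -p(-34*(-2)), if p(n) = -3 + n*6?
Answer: -405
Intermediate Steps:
p(n) = -3 + 6*n
-p(-34*(-2)) = -(-3 + 6*(-34*(-2))) = -(-3 + 6*68) = -(-3 + 408) = -1*405 = -405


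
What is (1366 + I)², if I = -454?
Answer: 831744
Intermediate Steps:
(1366 + I)² = (1366 - 454)² = 912² = 831744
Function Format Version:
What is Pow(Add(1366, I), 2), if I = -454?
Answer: 831744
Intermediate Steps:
Pow(Add(1366, I), 2) = Pow(Add(1366, -454), 2) = Pow(912, 2) = 831744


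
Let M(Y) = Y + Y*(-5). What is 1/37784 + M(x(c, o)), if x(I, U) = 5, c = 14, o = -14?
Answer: -755679/37784 ≈ -20.000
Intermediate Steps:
M(Y) = -4*Y (M(Y) = Y - 5*Y = -4*Y)
1/37784 + M(x(c, o)) = 1/37784 - 4*5 = 1/37784 - 20 = -755679/37784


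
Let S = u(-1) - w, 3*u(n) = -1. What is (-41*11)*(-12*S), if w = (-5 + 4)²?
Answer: -7216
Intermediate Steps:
w = 1 (w = (-1)² = 1)
u(n) = -⅓ (u(n) = (⅓)*(-1) = -⅓)
S = -4/3 (S = -⅓ - 1*1 = -⅓ - 1 = -4/3 ≈ -1.3333)
(-41*11)*(-12*S) = (-41*11)*(-12*(-4/3)) = -451*16 = -7216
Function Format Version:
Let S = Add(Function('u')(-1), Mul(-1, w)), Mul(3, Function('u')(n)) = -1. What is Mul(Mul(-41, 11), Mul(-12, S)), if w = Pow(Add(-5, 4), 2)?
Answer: -7216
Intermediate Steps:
w = 1 (w = Pow(-1, 2) = 1)
Function('u')(n) = Rational(-1, 3) (Function('u')(n) = Mul(Rational(1, 3), -1) = Rational(-1, 3))
S = Rational(-4, 3) (S = Add(Rational(-1, 3), Mul(-1, 1)) = Add(Rational(-1, 3), -1) = Rational(-4, 3) ≈ -1.3333)
Mul(Mul(-41, 11), Mul(-12, S)) = Mul(Mul(-41, 11), Mul(-12, Rational(-4, 3))) = Mul(-451, 16) = -7216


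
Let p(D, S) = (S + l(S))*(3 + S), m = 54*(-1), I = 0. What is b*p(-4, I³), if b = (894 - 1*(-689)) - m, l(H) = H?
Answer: 0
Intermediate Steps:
m = -54
p(D, S) = 2*S*(3 + S) (p(D, S) = (S + S)*(3 + S) = (2*S)*(3 + S) = 2*S*(3 + S))
b = 1637 (b = (894 - 1*(-689)) - 1*(-54) = (894 + 689) + 54 = 1583 + 54 = 1637)
b*p(-4, I³) = 1637*(2*0³*(3 + 0³)) = 1637*(2*0*(3 + 0)) = 1637*(2*0*3) = 1637*0 = 0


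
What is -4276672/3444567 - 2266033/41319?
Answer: -140038777247/2496948489 ≈ -56.084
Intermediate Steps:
-4276672/3444567 - 2266033/41319 = -4276672*1/3444567 - 2266033*1/41319 = -225088/181293 - 2266033/41319 = -140038777247/2496948489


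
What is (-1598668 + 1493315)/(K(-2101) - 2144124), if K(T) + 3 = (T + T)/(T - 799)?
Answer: 152761850/3108982049 ≈ 0.049136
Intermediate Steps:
K(T) = -3 + 2*T/(-799 + T) (K(T) = -3 + (T + T)/(T - 799) = -3 + (2*T)/(-799 + T) = -3 + 2*T/(-799 + T))
(-1598668 + 1493315)/(K(-2101) - 2144124) = (-1598668 + 1493315)/((2397 - 1*(-2101))/(-799 - 2101) - 2144124) = -105353/((2397 + 2101)/(-2900) - 2144124) = -105353/(-1/2900*4498 - 2144124) = -105353/(-2249/1450 - 2144124) = -105353/(-3108982049/1450) = -105353*(-1450/3108982049) = 152761850/3108982049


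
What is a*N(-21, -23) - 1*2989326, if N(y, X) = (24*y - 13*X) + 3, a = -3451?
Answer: -2292224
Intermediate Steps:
N(y, X) = 3 - 13*X + 24*y (N(y, X) = (-13*X + 24*y) + 3 = 3 - 13*X + 24*y)
a*N(-21, -23) - 1*2989326 = -3451*(3 - 13*(-23) + 24*(-21)) - 1*2989326 = -3451*(3 + 299 - 504) - 2989326 = -3451*(-202) - 2989326 = 697102 - 2989326 = -2292224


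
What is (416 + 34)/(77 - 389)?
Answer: -75/52 ≈ -1.4423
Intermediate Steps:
(416 + 34)/(77 - 389) = 450/(-312) = 450*(-1/312) = -75/52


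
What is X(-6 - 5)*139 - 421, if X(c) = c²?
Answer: 16398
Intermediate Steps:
X(-6 - 5)*139 - 421 = (-6 - 5)²*139 - 421 = (-11)²*139 - 421 = 121*139 - 421 = 16819 - 421 = 16398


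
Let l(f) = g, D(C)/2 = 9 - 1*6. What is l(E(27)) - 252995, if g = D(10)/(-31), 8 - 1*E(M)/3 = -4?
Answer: -7842851/31 ≈ -2.5300e+5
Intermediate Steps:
D(C) = 6 (D(C) = 2*(9 - 1*6) = 2*(9 - 6) = 2*3 = 6)
E(M) = 36 (E(M) = 24 - 3*(-4) = 24 + 12 = 36)
g = -6/31 (g = 6/(-31) = 6*(-1/31) = -6/31 ≈ -0.19355)
l(f) = -6/31
l(E(27)) - 252995 = -6/31 - 252995 = -7842851/31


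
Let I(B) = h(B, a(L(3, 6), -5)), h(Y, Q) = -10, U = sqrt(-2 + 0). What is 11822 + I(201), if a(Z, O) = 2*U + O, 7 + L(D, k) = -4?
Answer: 11812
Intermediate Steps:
U = I*sqrt(2) (U = sqrt(-2) = I*sqrt(2) ≈ 1.4142*I)
L(D, k) = -11 (L(D, k) = -7 - 4 = -11)
a(Z, O) = O + 2*I*sqrt(2) (a(Z, O) = 2*(I*sqrt(2)) + O = 2*I*sqrt(2) + O = O + 2*I*sqrt(2))
I(B) = -10
11822 + I(201) = 11822 - 10 = 11812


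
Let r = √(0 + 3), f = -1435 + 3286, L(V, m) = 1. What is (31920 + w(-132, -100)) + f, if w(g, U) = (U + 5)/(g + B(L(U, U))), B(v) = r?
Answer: 196112377/5807 + 95*√3/17421 ≈ 33772.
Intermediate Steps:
f = 1851
r = √3 ≈ 1.7320
B(v) = √3
w(g, U) = (5 + U)/(g + √3) (w(g, U) = (U + 5)/(g + √3) = (5 + U)/(g + √3))
(31920 + w(-132, -100)) + f = (31920 + (5 - 100)/(-132 + √3)) + 1851 = (31920 - 95/(-132 + √3)) + 1851 = 33771 - 95/(-132 + √3)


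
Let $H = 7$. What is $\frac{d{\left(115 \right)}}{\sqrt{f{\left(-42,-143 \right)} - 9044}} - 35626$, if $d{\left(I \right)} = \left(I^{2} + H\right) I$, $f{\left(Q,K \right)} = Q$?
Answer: $-35626 - \frac{760840 i \sqrt{9086}}{4543} \approx -35626.0 - 15964.0 i$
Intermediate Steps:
$d{\left(I \right)} = I \left(7 + I^{2}\right)$ ($d{\left(I \right)} = \left(I^{2} + 7\right) I = \left(7 + I^{2}\right) I = I \left(7 + I^{2}\right)$)
$\frac{d{\left(115 \right)}}{\sqrt{f{\left(-42,-143 \right)} - 9044}} - 35626 = \frac{115 \left(7 + 115^{2}\right)}{\sqrt{-42 - 9044}} - 35626 = \frac{115 \left(7 + 13225\right)}{\sqrt{-9086}} - 35626 = \frac{115 \cdot 13232}{i \sqrt{9086}} - 35626 = 1521680 \left(- \frac{i \sqrt{9086}}{9086}\right) - 35626 = - \frac{760840 i \sqrt{9086}}{4543} - 35626 = -35626 - \frac{760840 i \sqrt{9086}}{4543}$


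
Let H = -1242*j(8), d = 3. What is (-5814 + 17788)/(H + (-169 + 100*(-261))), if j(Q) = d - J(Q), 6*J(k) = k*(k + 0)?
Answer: -11974/16747 ≈ -0.71499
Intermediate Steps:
J(k) = k**2/6 (J(k) = (k*(k + 0))/6 = (k*k)/6 = k**2/6)
j(Q) = 3 - Q**2/6
H = 9522 (H = -1242*(3 - 1/6*8**2) = -1242*(3 - 1/6*64) = -1242*(3 - 32/3) = -1242*(-23/3) = 9522)
(-5814 + 17788)/(H + (-169 + 100*(-261))) = (-5814 + 17788)/(9522 + (-169 + 100*(-261))) = 11974/(9522 + (-169 - 26100)) = 11974/(9522 - 26269) = 11974/(-16747) = 11974*(-1/16747) = -11974/16747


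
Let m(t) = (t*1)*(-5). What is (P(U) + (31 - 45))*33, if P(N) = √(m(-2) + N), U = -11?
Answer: -462 + 33*I ≈ -462.0 + 33.0*I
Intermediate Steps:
m(t) = -5*t (m(t) = t*(-5) = -5*t)
P(N) = √(10 + N) (P(N) = √(-5*(-2) + N) = √(10 + N))
(P(U) + (31 - 45))*33 = (√(10 - 11) + (31 - 45))*33 = (√(-1) - 14)*33 = (I - 14)*33 = (-14 + I)*33 = -462 + 33*I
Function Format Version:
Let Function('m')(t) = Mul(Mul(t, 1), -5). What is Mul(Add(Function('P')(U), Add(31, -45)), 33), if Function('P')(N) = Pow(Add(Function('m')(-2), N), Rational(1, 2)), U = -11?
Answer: Add(-462, Mul(33, I)) ≈ Add(-462.00, Mul(33.000, I))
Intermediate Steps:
Function('m')(t) = Mul(-5, t) (Function('m')(t) = Mul(t, -5) = Mul(-5, t))
Function('P')(N) = Pow(Add(10, N), Rational(1, 2)) (Function('P')(N) = Pow(Add(Mul(-5, -2), N), Rational(1, 2)) = Pow(Add(10, N), Rational(1, 2)))
Mul(Add(Function('P')(U), Add(31, -45)), 33) = Mul(Add(Pow(Add(10, -11), Rational(1, 2)), Add(31, -45)), 33) = Mul(Add(Pow(-1, Rational(1, 2)), -14), 33) = Mul(Add(I, -14), 33) = Mul(Add(-14, I), 33) = Add(-462, Mul(33, I))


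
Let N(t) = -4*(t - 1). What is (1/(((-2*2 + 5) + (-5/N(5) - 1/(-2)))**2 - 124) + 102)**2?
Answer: 9934158422500/954995409 ≈ 10402.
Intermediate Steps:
N(t) = 4 - 4*t (N(t) = -4*(-1 + t) = 4 - 4*t)
(1/(((-2*2 + 5) + (-5/N(5) - 1/(-2)))**2 - 124) + 102)**2 = (1/(((-2*2 + 5) + (-5/(4 - 4*5) - 1/(-2)))**2 - 124) + 102)**2 = (1/(((-4 + 5) + (-5/(4 - 20) - 1*(-1/2)))**2 - 124) + 102)**2 = (1/((1 + (-5/(-16) + 1/2))**2 - 124) + 102)**2 = (1/((1 + (-5*(-1/16) + 1/2))**2 - 124) + 102)**2 = (1/((1 + (5/16 + 1/2))**2 - 124) + 102)**2 = (1/((1 + 13/16)**2 - 124) + 102)**2 = (1/((29/16)**2 - 124) + 102)**2 = (1/(841/256 - 124) + 102)**2 = (1/(-30903/256) + 102)**2 = (-256/30903 + 102)**2 = (3151850/30903)**2 = 9934158422500/954995409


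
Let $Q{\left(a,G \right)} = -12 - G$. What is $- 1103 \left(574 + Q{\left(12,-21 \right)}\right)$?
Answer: $-643049$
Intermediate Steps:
$- 1103 \left(574 + Q{\left(12,-21 \right)}\right) = - 1103 \left(574 - -9\right) = - 1103 \left(574 + \left(-12 + 21\right)\right) = - 1103 \left(574 + 9\right) = \left(-1103\right) 583 = -643049$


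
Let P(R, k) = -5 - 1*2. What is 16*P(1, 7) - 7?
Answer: -119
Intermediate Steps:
P(R, k) = -7 (P(R, k) = -5 - 2 = -7)
16*P(1, 7) - 7 = 16*(-7) - 7 = -112 - 7 = -119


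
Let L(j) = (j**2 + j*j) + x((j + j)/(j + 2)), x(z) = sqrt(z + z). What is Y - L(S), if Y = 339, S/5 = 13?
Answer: -8111 - 2*sqrt(4355)/67 ≈ -8113.0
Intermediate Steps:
S = 65 (S = 5*13 = 65)
x(z) = sqrt(2)*sqrt(z) (x(z) = sqrt(2*z) = sqrt(2)*sqrt(z))
L(j) = 2*j**2 + 2*sqrt(j/(2 + j)) (L(j) = (j**2 + j*j) + sqrt(2)*sqrt((j + j)/(j + 2)) = (j**2 + j**2) + sqrt(2)*sqrt((2*j)/(2 + j)) = 2*j**2 + sqrt(2)*sqrt(2*j/(2 + j)) = 2*j**2 + sqrt(2)*(sqrt(2)*sqrt(j/(2 + j))) = 2*j**2 + 2*sqrt(j/(2 + j)))
Y - L(S) = 339 - (2*65**2 + 2*sqrt(65/(2 + 65))) = 339 - (2*4225 + 2*sqrt(65/67)) = 339 - (8450 + 2*sqrt(65*(1/67))) = 339 - (8450 + 2*sqrt(65/67)) = 339 - (8450 + 2*(sqrt(4355)/67)) = 339 - (8450 + 2*sqrt(4355)/67) = 339 + (-8450 - 2*sqrt(4355)/67) = -8111 - 2*sqrt(4355)/67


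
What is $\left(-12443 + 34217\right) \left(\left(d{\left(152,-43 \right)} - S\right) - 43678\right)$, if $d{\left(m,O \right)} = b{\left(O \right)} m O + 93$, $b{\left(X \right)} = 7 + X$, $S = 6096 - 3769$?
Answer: $4123647216$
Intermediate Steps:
$S = 2327$
$d{\left(m,O \right)} = 93 + O m \left(7 + O\right)$ ($d{\left(m,O \right)} = \left(7 + O\right) m O + 93 = m \left(7 + O\right) O + 93 = O m \left(7 + O\right) + 93 = 93 + O m \left(7 + O\right)$)
$\left(-12443 + 34217\right) \left(\left(d{\left(152,-43 \right)} - S\right) - 43678\right) = \left(-12443 + 34217\right) \left(\left(\left(93 - 6536 \left(7 - 43\right)\right) - 2327\right) - 43678\right) = 21774 \left(\left(\left(93 - 6536 \left(-36\right)\right) - 2327\right) - 43678\right) = 21774 \left(\left(\left(93 + 235296\right) - 2327\right) - 43678\right) = 21774 \left(\left(235389 - 2327\right) - 43678\right) = 21774 \left(233062 - 43678\right) = 21774 \cdot 189384 = 4123647216$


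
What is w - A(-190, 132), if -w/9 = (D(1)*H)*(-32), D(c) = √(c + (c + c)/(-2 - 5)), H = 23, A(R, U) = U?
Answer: -132 + 6624*√35/7 ≈ 5466.3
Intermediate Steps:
D(c) = √35*√c/7 (D(c) = √(c + (2*c)/(-7)) = √(c + (2*c)*(-⅐)) = √(c - 2*c/7) = √(5*c/7) = √35*√c/7)
w = 6624*√35/7 (w = -9*(√35*√1/7)*23*(-32) = -9*((⅐)*√35*1)*23*(-32) = -9*(√35/7)*23*(-32) = -9*23*√35/7*(-32) = -(-6624)*√35/7 = 6624*√35/7 ≈ 5598.3)
w - A(-190, 132) = 6624*√35/7 - 1*132 = 6624*√35/7 - 132 = -132 + 6624*√35/7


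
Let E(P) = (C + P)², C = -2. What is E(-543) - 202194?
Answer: 94831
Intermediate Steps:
E(P) = (-2 + P)²
E(-543) - 202194 = (-2 - 543)² - 202194 = (-545)² - 202194 = 297025 - 202194 = 94831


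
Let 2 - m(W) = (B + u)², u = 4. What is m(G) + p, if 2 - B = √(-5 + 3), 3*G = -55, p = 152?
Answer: 120 + 12*I*√2 ≈ 120.0 + 16.971*I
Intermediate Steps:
G = -55/3 (G = (⅓)*(-55) = -55/3 ≈ -18.333)
B = 2 - I*√2 (B = 2 - √(-5 + 3) = 2 - √(-2) = 2 - I*√2 ≈ 2.0 - 1.4142*I)
m(W) = 2 - (6 - I*√2)² (m(W) = 2 - ((2 - I*√2) + 4)² = 2 - (6 - I*√2)²)
m(G) + p = (-32 + 12*I*√2) + 152 = 120 + 12*I*√2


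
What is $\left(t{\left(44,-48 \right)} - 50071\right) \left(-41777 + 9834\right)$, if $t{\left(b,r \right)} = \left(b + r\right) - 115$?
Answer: $1603219170$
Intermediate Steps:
$t{\left(b,r \right)} = -115 + b + r$
$\left(t{\left(44,-48 \right)} - 50071\right) \left(-41777 + 9834\right) = \left(\left(-115 + 44 - 48\right) - 50071\right) \left(-41777 + 9834\right) = \left(-119 - 50071\right) \left(-31943\right) = \left(-50190\right) \left(-31943\right) = 1603219170$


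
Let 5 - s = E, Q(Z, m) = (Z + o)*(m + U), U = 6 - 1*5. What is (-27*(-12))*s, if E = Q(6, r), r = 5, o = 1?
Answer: -11988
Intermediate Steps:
U = 1 (U = 6 - 5 = 1)
Q(Z, m) = (1 + Z)*(1 + m) (Q(Z, m) = (Z + 1)*(m + 1) = (1 + Z)*(1 + m))
E = 42 (E = 1 + 6 + 5 + 6*5 = 1 + 6 + 5 + 30 = 42)
s = -37 (s = 5 - 1*42 = 5 - 42 = -37)
(-27*(-12))*s = -27*(-12)*(-37) = 324*(-37) = -11988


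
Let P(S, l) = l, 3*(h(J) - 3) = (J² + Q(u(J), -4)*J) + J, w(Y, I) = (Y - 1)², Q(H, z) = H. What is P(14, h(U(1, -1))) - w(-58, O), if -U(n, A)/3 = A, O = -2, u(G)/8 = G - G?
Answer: -3474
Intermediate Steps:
u(G) = 0 (u(G) = 8*(G - G) = 8*0 = 0)
U(n, A) = -3*A
w(Y, I) = (-1 + Y)²
h(J) = 3 + J/3 + J²/3 (h(J) = 3 + ((J² + 0*J) + J)/3 = 3 + ((J² + 0) + J)/3 = 3 + (J² + J)/3 = 3 + (J + J²)/3 = 3 + (J/3 + J²/3) = 3 + J/3 + J²/3)
P(14, h(U(1, -1))) - w(-58, O) = (3 + (-3*(-1))/3 + (-3*(-1))²/3) - (-1 - 58)² = (3 + (⅓)*3 + (⅓)*3²) - 1*(-59)² = (3 + 1 + (⅓)*9) - 1*3481 = (3 + 1 + 3) - 3481 = 7 - 3481 = -3474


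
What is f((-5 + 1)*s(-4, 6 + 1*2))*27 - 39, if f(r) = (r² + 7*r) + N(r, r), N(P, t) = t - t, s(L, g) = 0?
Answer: -39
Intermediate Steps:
N(P, t) = 0
f(r) = r² + 7*r (f(r) = (r² + 7*r) + 0 = r² + 7*r)
f((-5 + 1)*s(-4, 6 + 1*2))*27 - 39 = (((-5 + 1)*0)*(7 + (-5 + 1)*0))*27 - 39 = ((-4*0)*(7 - 4*0))*27 - 39 = (0*(7 + 0))*27 - 39 = (0*7)*27 - 39 = 0*27 - 39 = 0 - 39 = -39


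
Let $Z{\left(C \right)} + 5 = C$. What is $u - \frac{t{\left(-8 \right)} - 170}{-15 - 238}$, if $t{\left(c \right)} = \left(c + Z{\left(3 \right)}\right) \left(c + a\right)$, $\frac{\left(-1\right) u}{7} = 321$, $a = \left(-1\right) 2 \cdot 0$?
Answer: $- \frac{568581}{253} \approx -2247.4$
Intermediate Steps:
$Z{\left(C \right)} = -5 + C$
$a = 0$ ($a = \left(-2\right) 0 = 0$)
$u = -2247$ ($u = \left(-7\right) 321 = -2247$)
$t{\left(c \right)} = c \left(-2 + c\right)$ ($t{\left(c \right)} = \left(c + \left(-5 + 3\right)\right) \left(c + 0\right) = \left(c - 2\right) c = \left(-2 + c\right) c = c \left(-2 + c\right)$)
$u - \frac{t{\left(-8 \right)} - 170}{-15 - 238} = -2247 - \frac{- 8 \left(-2 - 8\right) - 170}{-15 - 238} = -2247 - \frac{\left(-8\right) \left(-10\right) - 170}{-253} = -2247 - \left(80 - 170\right) \left(- \frac{1}{253}\right) = -2247 - \left(-90\right) \left(- \frac{1}{253}\right) = -2247 - \frac{90}{253} = - \frac{568581}{253}$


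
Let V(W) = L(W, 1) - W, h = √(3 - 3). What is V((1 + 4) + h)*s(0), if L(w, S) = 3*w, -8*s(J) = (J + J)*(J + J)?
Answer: 0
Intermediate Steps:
s(J) = -J²/2 (s(J) = -(J + J)*(J + J)/8 = -2*J*2*J/8 = -J²/2)
h = 0 (h = √0 = 0)
V(W) = 2*W (V(W) = 3*W - W = 2*W)
V((1 + 4) + h)*s(0) = (2*((1 + 4) + 0))*(-½*0²) = (2*(5 + 0))*(-½*0) = (2*5)*0 = 10*0 = 0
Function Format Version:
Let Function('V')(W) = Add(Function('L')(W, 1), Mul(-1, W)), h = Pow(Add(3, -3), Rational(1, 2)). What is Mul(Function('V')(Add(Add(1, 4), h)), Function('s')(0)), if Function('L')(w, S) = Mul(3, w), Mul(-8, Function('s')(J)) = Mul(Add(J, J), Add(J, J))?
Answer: 0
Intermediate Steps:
Function('s')(J) = Mul(Rational(-1, 2), Pow(J, 2)) (Function('s')(J) = Mul(Rational(-1, 8), Mul(Add(J, J), Add(J, J))) = Mul(Rational(-1, 8), Mul(Mul(2, J), Mul(2, J))) = Mul(Rational(-1, 8), Mul(4, Pow(J, 2))) = Mul(Rational(-1, 2), Pow(J, 2)))
h = 0 (h = Pow(0, Rational(1, 2)) = 0)
Function('V')(W) = Mul(2, W) (Function('V')(W) = Add(Mul(3, W), Mul(-1, W)) = Mul(2, W))
Mul(Function('V')(Add(Add(1, 4), h)), Function('s')(0)) = Mul(Mul(2, Add(Add(1, 4), 0)), Mul(Rational(-1, 2), Pow(0, 2))) = Mul(Mul(2, Add(5, 0)), Mul(Rational(-1, 2), 0)) = Mul(Mul(2, 5), 0) = Mul(10, 0) = 0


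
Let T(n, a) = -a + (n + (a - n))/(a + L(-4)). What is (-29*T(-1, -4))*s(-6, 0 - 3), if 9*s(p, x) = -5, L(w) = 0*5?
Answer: 725/9 ≈ 80.556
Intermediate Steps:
L(w) = 0
s(p, x) = -5/9 (s(p, x) = (⅑)*(-5) = -5/9)
T(n, a) = 1 - a (T(n, a) = -a + (n + (a - n))/(a + 0) = -a + a/a = -a + 1 = 1 - a)
(-29*T(-1, -4))*s(-6, 0 - 3) = -29*(1 - 1*(-4))*(-5/9) = -29*(1 + 4)*(-5/9) = -29*5*(-5/9) = -145*(-5/9) = 725/9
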